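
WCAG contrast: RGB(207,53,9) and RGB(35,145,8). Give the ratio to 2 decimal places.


Linearize each sRGB channel c=v/255: c/12.92 if c ≤ 0.04045 else ((c+0.055)/1.055)^2.4
L = 0.2126×R_lin + 0.7152×G_lin + 0.0722×B_lin
Color 1 (207,53,9):
  R=207: 207/255≈0.8118 > 0.04045 → ((0.8118+0.055)/1.055)^2.4 ≈ 0.62396
  G=53: 53/255≈0.2078 > 0.04045 → ((0.2078+0.055)/1.055)^2.4 ≈ 0.03560
  B=9: 9/255≈0.0353 ≤ 0.04045 → 0.0353/12.92 ≈ 0.00273
  L1 = 0.2126×0.62396 + 0.7152×0.03560 + 0.0722×0.00273 ≈ 0.15831
Color 2 (35,145,8):
  R=35: 35/255≈0.1373 > 0.04045 → ((0.1373+0.055)/1.055)^2.4 ≈ 0.01681
  G=145: 145/255≈0.5686 > 0.04045 → ((0.5686+0.055)/1.055)^2.4 ≈ 0.28315
  B=8: 8/255≈0.0314 ≤ 0.04045 → 0.0314/12.92 ≈ 0.00243
  L2 = 0.2126×0.01681 + 0.7152×0.28315 + 0.0722×0.00243 ≈ 0.20626
Lighter = 0.20626, Darker = 0.15831
Ratio = (L_lighter + 0.05) / (L_darker + 0.05)
Ratio = (0.20626 + 0.05) / (0.15831 + 0.05) = 0.25626 / 0.20831 ≈ 1.2301
Ratio ≈ 1.23:1


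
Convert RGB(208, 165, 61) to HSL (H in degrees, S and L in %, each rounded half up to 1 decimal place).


Normalize: R'=208/255≈0.8157, G'=165/255≈0.6471, B'=61/255≈0.2392
Max=208/255, Min=61/255, Δ=Max-Min=147/255
L = (Max+Min)/2 = (208+61)/510 = 269/510 = 0.52745… → L = 52.7%
L > 0.5 → S = Δ/(2-Max-Min) = 147/(510-208-61) = 147/241 = 0.60995… → S = 61.0%
(the 1/255 factors cancel in S and H, so raw channel differences can be used)
Max is R' → H = 60 × (((G-B)/Δ) mod 6) = 60 × (((165-61)/147) mod 6)
  104/147 = 0.7074…
  H = 60 × 0.7074… = 42.448…° → H = 42.4°
= HSL(42.4°, 61.0%, 52.7%)


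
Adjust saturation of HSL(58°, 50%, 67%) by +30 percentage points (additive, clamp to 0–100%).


Original S = 50%
Adjustment = +30 percentage points
New S = 50 + (30) = 80
Clamp to [0, 100] → 80
= HSL(58°, 80%, 67%)


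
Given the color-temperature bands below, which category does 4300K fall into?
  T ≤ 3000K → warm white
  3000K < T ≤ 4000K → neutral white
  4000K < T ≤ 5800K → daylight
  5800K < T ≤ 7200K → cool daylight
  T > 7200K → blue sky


Temperature: 4300K
4000K < 4300K ≤ 5800K → daylight
Classification: daylight


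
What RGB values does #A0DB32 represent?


A0 → 160 (R)
DB → 219 (G)
32 → 50 (B)
= RGB(160, 219, 50)


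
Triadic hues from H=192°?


Triadic: equally spaced at 120° intervals
H1 = 192°
H2 = (192 + 120) mod 360 = 312°
H3 = (192 + 240) mod 360 = 72°
Triadic = 192°, 312°, 72°


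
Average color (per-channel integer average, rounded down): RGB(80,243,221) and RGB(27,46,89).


Midpoint: each channel = ⌊(C₁+C₂)/2⌋
R: ⌊(80+27)/2⌋ = 53
G: ⌊(243+46)/2⌋ = 144
B: ⌊(221+89)/2⌋ = 155
= RGB(53, 144, 155)


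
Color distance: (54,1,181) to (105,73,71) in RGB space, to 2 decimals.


d = √[(R₁-R₂)² + (G₁-G₂)² + (B₁-B₂)²]
d = √[(54-105)² + (1-73)² + (181-71)²]
d = √[2601 + 5184 + 12100]
d = √19885
d ≈ 141.01


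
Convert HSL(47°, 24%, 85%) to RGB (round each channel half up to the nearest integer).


H=47°, S=0.24, L=0.85
C = (1-|2L-1|)×S = (1-|0.70|)×0.24 = 0.072
H' = H/60 = 47/60 ≈ 0.7833; X = C×(1-|H' mod 2 - 1|) = 0.0564
m = L - C/2 = 0.85 - 0.036 = 0.814
Sector ⌊H'⌋ = 0 → (R',G',B') = (0.072, 0.0564, 0.0)
RGB = ((R'+m)×255, (G'+m)×255, (B'+m)×255) = (225.93, 221.952, 207.57)
Round half up → RGB(226, 222, 208)


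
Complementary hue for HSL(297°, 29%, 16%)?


Complement = opposite side of color wheel = hue + 180°
H' = (297 + 180) mod 360 = 117°
S and L unchanged.
= HSL(117°, 29%, 16%)


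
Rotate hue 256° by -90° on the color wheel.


New hue = (H + rotation) mod 360
New hue = (256 -90) mod 360
= 166 mod 360
= 166°


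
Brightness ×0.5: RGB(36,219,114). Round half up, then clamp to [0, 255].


Multiply each channel by 0.5, round half up, clamp to [0, 255]
R: 36×0.5 = 18
G: 219×0.5 = 109.5 → round → 110
B: 114×0.5 = 57
= RGB(18, 110, 57)


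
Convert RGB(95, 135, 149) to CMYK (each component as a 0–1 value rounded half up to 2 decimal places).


R'=95/255≈0.3725, G'=135/255≈0.5294, B'=149/255≈0.5843
K = 1 - max(R',G',B') = 1 - 149/255 = 106/255 = 0.41568… → 0.42
(1-R'-K)/(1-K) simplifies to (max-R)/max with max = 149:
C = (149-95)/149 = 54/149 = 0.36241… → 0.36
M = (149-135)/149 = 14/149 = 0.09395… → 0.09
Y = (149-149)/149 = 0/149 = 0 → 0.00
= CMYK(0.36, 0.09, 0.00, 0.42)


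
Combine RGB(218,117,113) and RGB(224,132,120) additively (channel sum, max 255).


Additive: each channel = min(255, C₁+C₂)
R: 218+224 = 442 → 255
G: 117+132 = 249 → 249
B: 113+120 = 233 → 233
= RGB(255, 249, 233)


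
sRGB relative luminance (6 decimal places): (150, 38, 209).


Linearize each channel (sRGB transfer function): c = v/255; c_lin = c/12.92 if c ≤ 0.04045, else ((c+0.055)/1.055)^2.4
  R: 150/255 ≈ 0.588235 > 0.04045 → ((0.588235+0.055)/1.055)^2.4 ≈ 0.304987
  G: 38/255 ≈ 0.149020 > 0.04045 → ((0.149020+0.055)/1.055)^2.4 ≈ 0.019382
  B: 209/255 ≈ 0.819608 > 0.04045 → ((0.819608+0.055)/1.055)^2.4 ≈ 0.637597
R_lin = 0.304987, G_lin = 0.019382, B_lin = 0.637597
L = 0.2126×R + 0.7152×G + 0.0722×B
L = 0.2126×0.304987 + 0.7152×0.019382 + 0.0722×0.637597
L ≈ 0.124737


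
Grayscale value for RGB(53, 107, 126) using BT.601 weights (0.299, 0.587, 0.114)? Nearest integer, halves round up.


Gray = 0.299×R + 0.587×G + 0.114×B
Gray = 0.299×53 + 0.587×107 + 0.114×126
Gray = 15.847 + 62.809 + 14.364
Gray = 93.020 → round half up → 93
Gray = 93


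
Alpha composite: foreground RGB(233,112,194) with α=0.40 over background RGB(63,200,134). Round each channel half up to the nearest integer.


C = α×F + (1-α)×B, with 1-α = 0.60
R: 0.40×233 + 0.60×63 = 93.20 + 37.80 = 131.00 → 131
G: 0.40×112 + 0.60×200 = 44.80 + 120.00 = 164.80 → 165
B: 0.40×194 + 0.60×134 = 77.60 + 80.40 = 158.00 → 158
= RGB(131, 165, 158)


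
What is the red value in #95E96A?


Color: #95E96A
R = 95 = 149
G = E9 = 233
B = 6A = 106
Red = 149


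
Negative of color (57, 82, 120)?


Invert: (255-R, 255-G, 255-B)
R: 255-57 = 198
G: 255-82 = 173
B: 255-120 = 135
= RGB(198, 173, 135)


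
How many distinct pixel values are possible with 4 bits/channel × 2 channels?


Total bits = 4 bits/channel × 2 channels = 8 bits
Distinct pixel values = 2^8
= 256 pixel values


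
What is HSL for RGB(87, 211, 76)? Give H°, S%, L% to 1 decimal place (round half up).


Normalize: R'=87/255≈0.3412, G'=211/255≈0.8275, B'=76/255≈0.2980
Max=211/255, Min=76/255, Δ=Max-Min=135/255
L = (Max+Min)/2 = (211+76)/510 = 287/510 = 0.56274… → L = 56.3%
L > 0.5 → S = Δ/(2-Max-Min) = 135/(510-211-76) = 135/223 = 0.60538… → S = 60.5%
(the 1/255 factors cancel in S and H, so raw channel differences can be used)
Max is G' → H = 60 × ((B-R)/Δ + 2) = 60 × ((76-87)/135 + 2)
  -11/135 + 2 = -0.0814… + 2 = 1.9185…
  H = 60 × 1.9185… = 115.111…° → H = 115.1°
= HSL(115.1°, 60.5%, 56.3%)


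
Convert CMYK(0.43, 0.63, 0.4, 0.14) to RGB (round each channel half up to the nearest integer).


R = 255 × (1-C) × (1-K) = 255 × 0.57 × 0.86 = 125.001 → 125
G = 255 × (1-M) × (1-K) = 255 × 0.37 × 0.86 = 81.141 → 81
B = 255 × (1-Y) × (1-K) = 255 × 0.60 × 0.86 = 131.58 → 132
= RGB(125, 81, 132)


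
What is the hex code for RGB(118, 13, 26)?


R = 118 → 76 (hex)
G = 13 → 0D (hex)
B = 26 → 1A (hex)
Hex = #760D1A


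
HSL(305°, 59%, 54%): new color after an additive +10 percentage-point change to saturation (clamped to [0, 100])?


Original S = 59%
Adjustment = +10 percentage points
New S = 59 + (10) = 69
Clamp to [0, 100] → 69
= HSL(305°, 69%, 54%)


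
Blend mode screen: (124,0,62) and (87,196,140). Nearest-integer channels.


Screen: C = 255 - (255-A)×(255-B)/255, rounded to nearest integer
R: 255 - (255-124)×(255-87)/255 = 255 - 22008/255 ≈ 255 - 86.306 = 168.694 → 169
G: 255 - (255-0)×(255-196)/255 = 255 - 15045/255 ≈ 255 - 59.000 = 196.000 → 196
B: 255 - (255-62)×(255-140)/255 = 255 - 22195/255 ≈ 255 - 87.039 = 167.961 → 168
= RGB(169, 196, 168)


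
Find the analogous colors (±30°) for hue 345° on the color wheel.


Base hue: 345°
Left analog: (345 - 30) mod 360 = 315°
Right analog: (345 + 30) mod 360 = 15°
Analogous hues = 315° and 15°


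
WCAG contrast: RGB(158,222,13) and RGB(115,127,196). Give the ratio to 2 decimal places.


Linearize each sRGB channel c=v/255: c/12.92 if c ≤ 0.04045 else ((c+0.055)/1.055)^2.4
L = 0.2126×R_lin + 0.7152×G_lin + 0.0722×B_lin
Color 1 (158,222,13):
  R=158: 158/255≈0.6196 > 0.04045 → ((0.6196+0.055)/1.055)^2.4 ≈ 0.34191
  G=222: 222/255≈0.8706 > 0.04045 → ((0.8706+0.055)/1.055)^2.4 ≈ 0.73046
  B=13: 13/255≈0.0510 > 0.04045 → ((0.0510+0.055)/1.055)^2.4 ≈ 0.00402
  L1 = 0.2126×0.34191 + 0.7152×0.73046 + 0.0722×0.00402 ≈ 0.59541
Color 2 (115,127,196):
  R=115: 115/255≈0.4510 > 0.04045 → ((0.4510+0.055)/1.055)^2.4 ≈ 0.17144
  G=127: 127/255≈0.4980 > 0.04045 → ((0.4980+0.055)/1.055)^2.4 ≈ 0.21223
  B=196: 196/255≈0.7686 > 0.04045 → ((0.7686+0.055)/1.055)^2.4 ≈ 0.55201
  L2 = 0.2126×0.17144 + 0.7152×0.21223 + 0.0722×0.55201 ≈ 0.22809
Lighter = 0.59541, Darker = 0.22809
Ratio = (L_lighter + 0.05) / (L_darker + 0.05)
Ratio = (0.59541 + 0.05) / (0.22809 + 0.05) = 0.64541 / 0.27809 ≈ 2.3208
Ratio ≈ 2.32:1


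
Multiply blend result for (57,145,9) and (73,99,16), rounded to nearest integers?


Multiply: C = A×B/255, rounded to nearest integer
R: 57×73/255 = 4161/255 ≈ 16.318 → 16
G: 145×99/255 = 14355/255 ≈ 56.294 → 56
B: 9×16/255 = 144/255 ≈ 0.565 → 1
= RGB(16, 56, 1)


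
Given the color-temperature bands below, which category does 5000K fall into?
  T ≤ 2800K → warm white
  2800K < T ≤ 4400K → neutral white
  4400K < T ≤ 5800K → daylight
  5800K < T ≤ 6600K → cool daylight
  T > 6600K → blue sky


Temperature: 5000K
4400K < 5000K ≤ 5800K → daylight
Classification: daylight


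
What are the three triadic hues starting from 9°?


Triadic: equally spaced at 120° intervals
H1 = 9°
H2 = (9 + 120) mod 360 = 129°
H3 = (9 + 240) mod 360 = 249°
Triadic = 9°, 129°, 249°


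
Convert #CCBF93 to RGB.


CC → 204 (R)
BF → 191 (G)
93 → 147 (B)
= RGB(204, 191, 147)


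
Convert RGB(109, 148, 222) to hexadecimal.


R = 109 → 6D (hex)
G = 148 → 94 (hex)
B = 222 → DE (hex)
Hex = #6D94DE


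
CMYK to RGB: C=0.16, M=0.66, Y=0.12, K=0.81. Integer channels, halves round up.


R = 255 × (1-C) × (1-K) = 255 × 0.84 × 0.19 = 40.698 → 41
G = 255 × (1-M) × (1-K) = 255 × 0.34 × 0.19 = 16.473 → 16
B = 255 × (1-Y) × (1-K) = 255 × 0.88 × 0.19 = 42.636 → 43
= RGB(41, 16, 43)


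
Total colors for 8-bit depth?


Colors = 2^bits = 2^8
= 256 colors


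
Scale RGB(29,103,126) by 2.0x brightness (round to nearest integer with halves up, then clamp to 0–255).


Multiply each channel by 2.0, round half up, clamp to [0, 255]
R: 29×2.0 = 58
G: 103×2.0 = 206
B: 126×2.0 = 252
= RGB(58, 206, 252)


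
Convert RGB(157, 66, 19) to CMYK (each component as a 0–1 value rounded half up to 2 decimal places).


R'=157/255≈0.6157, G'=66/255≈0.2588, B'=19/255≈0.0745
K = 1 - max(R',G',B') = 1 - 157/255 = 98/255 = 0.38431… → 0.38
(1-R'-K)/(1-K) simplifies to (max-R)/max with max = 157:
C = (157-157)/157 = 0/157 = 0 → 0.00
M = (157-66)/157 = 91/157 = 0.57961… → 0.58
Y = (157-19)/157 = 138/157 = 0.87898… → 0.88
= CMYK(0.00, 0.58, 0.88, 0.38)


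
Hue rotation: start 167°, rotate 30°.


New hue = (H + rotation) mod 360
New hue = (167 + 30) mod 360
= 197 mod 360
= 197°


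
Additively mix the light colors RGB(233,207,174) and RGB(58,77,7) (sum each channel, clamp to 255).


Additive: each channel = min(255, C₁+C₂)
R: 233+58 = 291 → 255
G: 207+77 = 284 → 255
B: 174+7 = 181 → 181
= RGB(255, 255, 181)


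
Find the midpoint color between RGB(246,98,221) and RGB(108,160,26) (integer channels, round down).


Midpoint: each channel = ⌊(C₁+C₂)/2⌋
R: ⌊(246+108)/2⌋ = 177
G: ⌊(98+160)/2⌋ = 129
B: ⌊(221+26)/2⌋ = 123
= RGB(177, 129, 123)


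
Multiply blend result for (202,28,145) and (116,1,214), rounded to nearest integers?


Multiply: C = A×B/255, rounded to nearest integer
R: 202×116/255 = 23432/255 ≈ 91.890 → 92
G: 28×1/255 = 28/255 ≈ 0.110 → 0
B: 145×214/255 = 31030/255 ≈ 121.686 → 122
= RGB(92, 0, 122)


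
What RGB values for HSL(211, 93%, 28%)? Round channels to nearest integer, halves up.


H=211°, S=0.93, L=0.28
C = (1-|2L-1|)×S = (1-|-0.44|)×0.93 = 0.5208
H' = H/60 = 211/60 ≈ 3.5167; X = C×(1-|H' mod 2 - 1|) = 0.25172
m = L - C/2 = 0.28 - 0.2604 = 0.0196
Sector ⌊H'⌋ = 3 → (R',G',B') = (0.0, 0.25172, 0.5208)
RGB = ((R'+m)×255, (G'+m)×255, (B'+m)×255) = (4.998, 69.1866, 137.802)
Round half up → RGB(5, 69, 138)


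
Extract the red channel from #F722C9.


Color: #F722C9
R = F7 = 247
G = 22 = 34
B = C9 = 201
Red = 247


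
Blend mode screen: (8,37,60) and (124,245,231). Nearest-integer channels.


Screen: C = 255 - (255-A)×(255-B)/255, rounded to nearest integer
R: 255 - (255-8)×(255-124)/255 = 255 - 32357/255 ≈ 255 - 126.890 = 128.110 → 128
G: 255 - (255-37)×(255-245)/255 = 255 - 2180/255 ≈ 255 - 8.549 = 246.451 → 246
B: 255 - (255-60)×(255-231)/255 = 255 - 4680/255 ≈ 255 - 18.353 = 236.647 → 237
= RGB(128, 246, 237)


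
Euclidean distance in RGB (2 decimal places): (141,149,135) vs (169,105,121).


d = √[(R₁-R₂)² + (G₁-G₂)² + (B₁-B₂)²]
d = √[(141-169)² + (149-105)² + (135-121)²]
d = √[784 + 1936 + 196]
d = √2916
d = 54.00


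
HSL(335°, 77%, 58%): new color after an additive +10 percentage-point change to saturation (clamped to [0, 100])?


Original S = 77%
Adjustment = +10 percentage points
New S = 77 + (10) = 87
Clamp to [0, 100] → 87
= HSL(335°, 87%, 58%)


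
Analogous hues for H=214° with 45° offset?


Base hue: 214°
Left analog: (214 - 45) mod 360 = 169°
Right analog: (214 + 45) mod 360 = 259°
Analogous hues = 169° and 259°


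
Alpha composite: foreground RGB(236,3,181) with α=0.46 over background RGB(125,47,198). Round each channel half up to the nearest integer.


C = α×F + (1-α)×B, with 1-α = 0.54
R: 0.46×236 + 0.54×125 = 108.56 + 67.50 = 176.06 → 176
G: 0.46×3 + 0.54×47 = 1.38 + 25.38 = 26.76 → 27
B: 0.46×181 + 0.54×198 = 83.26 + 106.92 = 190.18 → 190
= RGB(176, 27, 190)


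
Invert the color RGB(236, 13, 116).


Invert: (255-R, 255-G, 255-B)
R: 255-236 = 19
G: 255-13 = 242
B: 255-116 = 139
= RGB(19, 242, 139)


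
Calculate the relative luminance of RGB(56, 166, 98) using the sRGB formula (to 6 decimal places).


Linearize each channel (sRGB transfer function): c = v/255; c_lin = c/12.92 if c ≤ 0.04045, else ((c+0.055)/1.055)^2.4
  R: 56/255 ≈ 0.219608 > 0.04045 → ((0.219608+0.055)/1.055)^2.4 ≈ 0.039546
  G: 166/255 ≈ 0.650980 > 0.04045 → ((0.650980+0.055)/1.055)^2.4 ≈ 0.381326
  B: 98/255 ≈ 0.384314 > 0.04045 → ((0.384314+0.055)/1.055)^2.4 ≈ 0.122139
R_lin = 0.039546, G_lin = 0.381326, B_lin = 0.122139
L = 0.2126×R + 0.7152×G + 0.0722×B
L = 0.2126×0.039546 + 0.7152×0.381326 + 0.0722×0.122139
L ≈ 0.289950


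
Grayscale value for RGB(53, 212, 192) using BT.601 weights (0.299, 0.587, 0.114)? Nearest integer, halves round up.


Gray = 0.299×R + 0.587×G + 0.114×B
Gray = 0.299×53 + 0.587×212 + 0.114×192
Gray = 15.847 + 124.444 + 21.888
Gray = 162.179 → round half up → 162
Gray = 162


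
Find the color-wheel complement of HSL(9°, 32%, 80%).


Complement = opposite side of color wheel = hue + 180°
H' = (9 + 180) mod 360 = 189°
S and L unchanged.
= HSL(189°, 32%, 80%)


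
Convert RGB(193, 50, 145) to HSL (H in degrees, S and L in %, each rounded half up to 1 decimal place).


Normalize: R'=193/255≈0.7569, G'=50/255≈0.1961, B'=145/255≈0.5686
Max=193/255, Min=50/255, Δ=Max-Min=143/255
L = (Max+Min)/2 = (193+50)/510 = 243/510 = 0.47647… → L = 47.6%
L ≤ 0.5 → S = Δ/(Max+Min) = 143/(193+50) = 143/243 = 0.58847… → S = 58.8%
(the 1/255 factors cancel in S and H, so raw channel differences can be used)
Max is R' → H = 60 × (((G-B)/Δ) mod 6) = 60 × (((50-145)/143) mod 6)
  (-95)/143 = -0.6643…; negative, so add 6 → 5.3356…
  H = 60 × 5.3356… = 320.139…° → H = 320.1°
= HSL(320.1°, 58.8%, 47.6%)


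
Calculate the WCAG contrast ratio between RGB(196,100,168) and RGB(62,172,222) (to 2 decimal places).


Linearize each sRGB channel c=v/255: c/12.92 if c ≤ 0.04045 else ((c+0.055)/1.055)^2.4
L = 0.2126×R_lin + 0.7152×G_lin + 0.0722×B_lin
Color 1 (196,100,168):
  R=196: 196/255≈0.7686 > 0.04045 → ((0.7686+0.055)/1.055)^2.4 ≈ 0.55201
  G=100: 100/255≈0.3922 > 0.04045 → ((0.3922+0.055)/1.055)^2.4 ≈ 0.12744
  B=168: 168/255≈0.6588 > 0.04045 → ((0.6588+0.055)/1.055)^2.4 ≈ 0.39157
  L1 = 0.2126×0.55201 + 0.7152×0.12744 + 0.0722×0.39157 ≈ 0.23677
Color 2 (62,172,222):
  R=62: 62/255≈0.2431 > 0.04045 → ((0.2431+0.055)/1.055)^2.4 ≈ 0.04817
  G=172: 172/255≈0.6745 > 0.04045 → ((0.6745+0.055)/1.055)^2.4 ≈ 0.41254
  B=222: 222/255≈0.8706 > 0.04045 → ((0.8706+0.055)/1.055)^2.4 ≈ 0.73046
  L2 = 0.2126×0.04817 + 0.7152×0.41254 + 0.0722×0.73046 ≈ 0.35803
Lighter = 0.35803, Darker = 0.23677
Ratio = (L_lighter + 0.05) / (L_darker + 0.05)
Ratio = (0.35803 + 0.05) / (0.23677 + 0.05) = 0.40803 / 0.28677 ≈ 1.4228
Ratio ≈ 1.42:1


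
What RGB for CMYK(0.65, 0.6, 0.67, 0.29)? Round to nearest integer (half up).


R = 255 × (1-C) × (1-K) = 255 × 0.35 × 0.71 = 63.3675 → 63
G = 255 × (1-M) × (1-K) = 255 × 0.40 × 0.71 = 72.42 → 72
B = 255 × (1-Y) × (1-K) = 255 × 0.33 × 0.71 = 59.7465 → 60
= RGB(63, 72, 60)


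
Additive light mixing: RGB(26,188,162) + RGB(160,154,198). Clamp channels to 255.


Additive: each channel = min(255, C₁+C₂)
R: 26+160 = 186 → 186
G: 188+154 = 342 → 255
B: 162+198 = 360 → 255
= RGB(186, 255, 255)


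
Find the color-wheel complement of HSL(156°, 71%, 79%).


Complement = opposite side of color wheel = hue + 180°
H' = (156 + 180) mod 360 = 336°
S and L unchanged.
= HSL(336°, 71%, 79%)


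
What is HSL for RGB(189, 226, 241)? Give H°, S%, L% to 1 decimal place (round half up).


Normalize: R'=189/255≈0.7412, G'=226/255≈0.8863, B'=241/255≈0.9451
Max=241/255, Min=189/255, Δ=Max-Min=52/255
L = (Max+Min)/2 = (241+189)/510 = 430/510 = 0.84313… → L = 84.3%
L > 0.5 → S = Δ/(2-Max-Min) = 52/(510-241-189) = 52/80 = 0.65 → S = 65.0%
(the 1/255 factors cancel in S and H, so raw channel differences can be used)
Max is B' → H = 60 × ((R-G)/Δ + 4) = 60 × ((189-226)/52 + 4)
  -37/52 + 4 = -0.7115… + 4 = 3.2884…
  H = 60 × 3.2884… = 197.307…° → H = 197.3°
= HSL(197.3°, 65.0%, 84.3%)


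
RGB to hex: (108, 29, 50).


R = 108 → 6C (hex)
G = 29 → 1D (hex)
B = 50 → 32 (hex)
Hex = #6C1D32


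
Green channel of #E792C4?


Color: #E792C4
R = E7 = 231
G = 92 = 146
B = C4 = 196
Green = 146


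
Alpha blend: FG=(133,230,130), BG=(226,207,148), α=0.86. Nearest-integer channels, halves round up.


C = α×F + (1-α)×B, with 1-α = 0.14
R: 0.86×133 + 0.14×226 = 114.38 + 31.64 = 146.02 → 146
G: 0.86×230 + 0.14×207 = 197.80 + 28.98 = 226.78 → 227
B: 0.86×130 + 0.14×148 = 111.80 + 20.72 = 132.52 → 133
= RGB(146, 227, 133)


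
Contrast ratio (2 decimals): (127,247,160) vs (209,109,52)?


Linearize each sRGB channel c=v/255: c/12.92 if c ≤ 0.04045 else ((c+0.055)/1.055)^2.4
L = 0.2126×R_lin + 0.7152×G_lin + 0.0722×B_lin
Color 1 (127,247,160):
  R=127: 127/255≈0.4980 > 0.04045 → ((0.4980+0.055)/1.055)^2.4 ≈ 0.21223
  G=247: 247/255≈0.9686 > 0.04045 → ((0.9686+0.055)/1.055)^2.4 ≈ 0.93011
  B=160: 160/255≈0.6275 > 0.04045 → ((0.6275+0.055)/1.055)^2.4 ≈ 0.35153
  L1 = 0.2126×0.21223 + 0.7152×0.93011 + 0.0722×0.35153 ≈ 0.73572
Color 2 (209,109,52):
  R=209: 209/255≈0.8196 > 0.04045 → ((0.8196+0.055)/1.055)^2.4 ≈ 0.63760
  G=109: 109/255≈0.4275 > 0.04045 → ((0.4275+0.055)/1.055)^2.4 ≈ 0.15293
  B=52: 52/255≈0.2039 > 0.04045 → ((0.2039+0.055)/1.055)^2.4 ≈ 0.03434
  L2 = 0.2126×0.63760 + 0.7152×0.15293 + 0.0722×0.03434 ≈ 0.24741
Lighter = 0.73572, Darker = 0.24741
Ratio = (L_lighter + 0.05) / (L_darker + 0.05)
Ratio = (0.73572 + 0.05) / (0.24741 + 0.05) = 0.78572 / 0.29741 ≈ 2.6419
Ratio ≈ 2.64:1


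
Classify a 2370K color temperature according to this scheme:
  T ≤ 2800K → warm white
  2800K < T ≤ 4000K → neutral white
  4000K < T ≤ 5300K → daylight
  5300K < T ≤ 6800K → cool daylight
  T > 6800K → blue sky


Temperature: 2370K
2370K ≤ 2800K → warm white
Classification: warm white


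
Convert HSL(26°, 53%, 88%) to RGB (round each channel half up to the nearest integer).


H=26°, S=0.53, L=0.88
C = (1-|2L-1|)×S = (1-|0.76|)×0.53 = 0.1272
H' = H/60 = 26/60 ≈ 0.4333; X = C×(1-|H' mod 2 - 1|) = 0.05512
m = L - C/2 = 0.88 - 0.0636 = 0.8164
Sector ⌊H'⌋ = 0 → (R',G',B') = (0.1272, 0.05512, 0.0)
RGB = ((R'+m)×255, (G'+m)×255, (B'+m)×255) = (240.618, 222.2376, 208.182)
Round half up → RGB(241, 222, 208)


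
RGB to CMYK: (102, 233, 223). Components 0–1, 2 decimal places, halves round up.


R'=102/255≈0.4000, G'=233/255≈0.9137, B'=223/255≈0.8745
K = 1 - max(R',G',B') = 1 - 233/255 = 22/255 = 0.08627… → 0.09
(1-R'-K)/(1-K) simplifies to (max-R)/max with max = 233:
C = (233-102)/233 = 131/233 = 0.56223… → 0.56
M = (233-233)/233 = 0/233 = 0 → 0.00
Y = (233-223)/233 = 10/233 = 0.04291… → 0.04
= CMYK(0.56, 0.00, 0.04, 0.09)


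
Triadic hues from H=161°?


Triadic: equally spaced at 120° intervals
H1 = 161°
H2 = (161 + 120) mod 360 = 281°
H3 = (161 + 240) mod 360 = 41°
Triadic = 161°, 281°, 41°


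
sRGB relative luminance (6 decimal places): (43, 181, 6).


Linearize each channel (sRGB transfer function): c = v/255; c_lin = c/12.92 if c ≤ 0.04045, else ((c+0.055)/1.055)^2.4
  R: 43/255 ≈ 0.168627 > 0.04045 → ((0.168627+0.055)/1.055)^2.4 ≈ 0.024158
  G: 181/255 ≈ 0.709804 > 0.04045 → ((0.709804+0.055)/1.055)^2.4 ≈ 0.462077
  B: 6/255 ≈ 0.023529 ≤ 0.04045 → 0.023529/12.92 ≈ 0.001821
R_lin = 0.024158, G_lin = 0.462077, B_lin = 0.001821
L = 0.2126×R + 0.7152×G + 0.0722×B
L = 0.2126×0.024158 + 0.7152×0.462077 + 0.0722×0.001821
L ≈ 0.335745


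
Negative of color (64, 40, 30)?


Invert: (255-R, 255-G, 255-B)
R: 255-64 = 191
G: 255-40 = 215
B: 255-30 = 225
= RGB(191, 215, 225)


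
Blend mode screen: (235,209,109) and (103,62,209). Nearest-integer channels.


Screen: C = 255 - (255-A)×(255-B)/255, rounded to nearest integer
R: 255 - (255-235)×(255-103)/255 = 255 - 3040/255 ≈ 255 - 11.922 = 243.078 → 243
G: 255 - (255-209)×(255-62)/255 = 255 - 8878/255 ≈ 255 - 34.816 = 220.184 → 220
B: 255 - (255-109)×(255-209)/255 = 255 - 6716/255 ≈ 255 - 26.337 = 228.663 → 229
= RGB(243, 220, 229)


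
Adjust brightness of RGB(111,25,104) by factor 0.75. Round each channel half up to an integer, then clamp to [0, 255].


Multiply each channel by 0.75, round half up, clamp to [0, 255]
R: 111×0.75 = 83.25 → round → 83
G: 25×0.75 = 18.75 → round → 19
B: 104×0.75 = 78
= RGB(83, 19, 78)


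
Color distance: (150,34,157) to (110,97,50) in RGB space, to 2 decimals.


d = √[(R₁-R₂)² + (G₁-G₂)² + (B₁-B₂)²]
d = √[(150-110)² + (34-97)² + (157-50)²]
d = √[1600 + 3969 + 11449]
d = √17018
d ≈ 130.45


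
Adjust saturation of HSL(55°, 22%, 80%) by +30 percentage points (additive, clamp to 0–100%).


Original S = 22%
Adjustment = +30 percentage points
New S = 22 + (30) = 52
Clamp to [0, 100] → 52
= HSL(55°, 52%, 80%)


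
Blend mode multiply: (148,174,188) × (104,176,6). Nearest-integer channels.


Multiply: C = A×B/255, rounded to nearest integer
R: 148×104/255 = 15392/255 ≈ 60.361 → 60
G: 174×176/255 = 30624/255 ≈ 120.094 → 120
B: 188×6/255 = 1128/255 ≈ 4.424 → 4
= RGB(60, 120, 4)


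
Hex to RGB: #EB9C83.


EB → 235 (R)
9C → 156 (G)
83 → 131 (B)
= RGB(235, 156, 131)


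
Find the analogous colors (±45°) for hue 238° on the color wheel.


Base hue: 238°
Left analog: (238 - 45) mod 360 = 193°
Right analog: (238 + 45) mod 360 = 283°
Analogous hues = 193° and 283°


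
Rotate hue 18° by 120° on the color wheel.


New hue = (H + rotation) mod 360
New hue = (18 + 120) mod 360
= 138 mod 360
= 138°


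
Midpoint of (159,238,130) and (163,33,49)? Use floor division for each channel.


Midpoint: each channel = ⌊(C₁+C₂)/2⌋
R: ⌊(159+163)/2⌋ = 161
G: ⌊(238+33)/2⌋ = 135
B: ⌊(130+49)/2⌋ = 89
= RGB(161, 135, 89)


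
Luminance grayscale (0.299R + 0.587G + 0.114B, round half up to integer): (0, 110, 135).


Gray = 0.299×R + 0.587×G + 0.114×B
Gray = 0.299×0 + 0.587×110 + 0.114×135
Gray = 0.000 + 64.570 + 15.390
Gray = 79.960 → round half up → 80
Gray = 80


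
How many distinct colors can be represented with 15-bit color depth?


Colors = 2^bits = 2^15
= 32,768 colors


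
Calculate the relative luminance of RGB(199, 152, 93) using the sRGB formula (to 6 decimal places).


Linearize each channel (sRGB transfer function): c = v/255; c_lin = c/12.92 if c ≤ 0.04045, else ((c+0.055)/1.055)^2.4
  R: 199/255 ≈ 0.780392 > 0.04045 → ((0.780392+0.055)/1.055)^2.4 ≈ 0.571125
  G: 152/255 ≈ 0.596078 > 0.04045 → ((0.596078+0.055)/1.055)^2.4 ≈ 0.313989
  B: 93/255 ≈ 0.364706 > 0.04045 → ((0.364706+0.055)/1.055)^2.4 ≈ 0.109462
R_lin = 0.571125, G_lin = 0.313989, B_lin = 0.109462
L = 0.2126×R + 0.7152×G + 0.0722×B
L = 0.2126×0.571125 + 0.7152×0.313989 + 0.0722×0.109462
L ≈ 0.353889


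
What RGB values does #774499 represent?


77 → 119 (R)
44 → 68 (G)
99 → 153 (B)
= RGB(119, 68, 153)


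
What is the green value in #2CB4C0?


Color: #2CB4C0
R = 2C = 44
G = B4 = 180
B = C0 = 192
Green = 180


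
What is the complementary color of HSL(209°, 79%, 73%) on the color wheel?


Complement = opposite side of color wheel = hue + 180°
H' = (209 + 180) mod 360 = 29°
S and L unchanged.
= HSL(29°, 79%, 73%)


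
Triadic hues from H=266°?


Triadic: equally spaced at 120° intervals
H1 = 266°
H2 = (266 + 120) mod 360 = 26°
H3 = (266 + 240) mod 360 = 146°
Triadic = 266°, 26°, 146°


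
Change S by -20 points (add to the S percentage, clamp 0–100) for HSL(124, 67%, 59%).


Original S = 67%
Adjustment = -20 percentage points
New S = 67 + (-20) = 47
Clamp to [0, 100] → 47
= HSL(124°, 47%, 59%)


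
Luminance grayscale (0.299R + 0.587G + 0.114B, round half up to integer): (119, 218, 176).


Gray = 0.299×R + 0.587×G + 0.114×B
Gray = 0.299×119 + 0.587×218 + 0.114×176
Gray = 35.581 + 127.966 + 20.064
Gray = 183.611 → round half up → 184
Gray = 184


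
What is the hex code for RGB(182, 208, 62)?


R = 182 → B6 (hex)
G = 208 → D0 (hex)
B = 62 → 3E (hex)
Hex = #B6D03E


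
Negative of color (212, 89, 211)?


Invert: (255-R, 255-G, 255-B)
R: 255-212 = 43
G: 255-89 = 166
B: 255-211 = 44
= RGB(43, 166, 44)


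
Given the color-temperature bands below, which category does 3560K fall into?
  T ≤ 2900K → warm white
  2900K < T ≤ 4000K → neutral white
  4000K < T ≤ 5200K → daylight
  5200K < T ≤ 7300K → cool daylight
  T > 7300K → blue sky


Temperature: 3560K
2900K < 3560K ≤ 4000K → neutral white
Classification: neutral white


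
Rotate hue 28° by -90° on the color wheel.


New hue = (H + rotation) mod 360
New hue = (28 -90) mod 360
= -62 mod 360
= 298°


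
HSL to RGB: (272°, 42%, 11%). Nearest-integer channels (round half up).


H=272°, S=0.42, L=0.11
C = (1-|2L-1|)×S = (1-|-0.78|)×0.42 = 0.0924
H' = H/60 = 272/60 ≈ 4.5333; X = C×(1-|H' mod 2 - 1|) = 0.04928
m = L - C/2 = 0.11 - 0.0462 = 0.0638
Sector ⌊H'⌋ = 4 → (R',G',B') = (0.04928, 0.0, 0.0924)
RGB = ((R'+m)×255, (G'+m)×255, (B'+m)×255) = (28.8354, 16.269, 39.831)
Round half up → RGB(29, 16, 40)


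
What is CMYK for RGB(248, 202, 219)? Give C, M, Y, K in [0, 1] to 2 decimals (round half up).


R'=248/255≈0.9725, G'=202/255≈0.7922, B'=219/255≈0.8588
K = 1 - max(R',G',B') = 1 - 248/255 = 7/255 = 0.02745… → 0.03
(1-R'-K)/(1-K) simplifies to (max-R)/max with max = 248:
C = (248-248)/248 = 0/248 = 0 → 0.00
M = (248-202)/248 = 46/248 = 0.18548… → 0.19
Y = (248-219)/248 = 29/248 = 0.11693… → 0.12
= CMYK(0.00, 0.19, 0.12, 0.03)


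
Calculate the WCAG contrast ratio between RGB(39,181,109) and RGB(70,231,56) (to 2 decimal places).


Linearize each sRGB channel c=v/255: c/12.92 if c ≤ 0.04045 else ((c+0.055)/1.055)^2.4
L = 0.2126×R_lin + 0.7152×G_lin + 0.0722×B_lin
Color 1 (39,181,109):
  R=39: 39/255≈0.1529 > 0.04045 → ((0.1529+0.055)/1.055)^2.4 ≈ 0.02029
  G=181: 181/255≈0.7098 > 0.04045 → ((0.7098+0.055)/1.055)^2.4 ≈ 0.46208
  B=109: 109/255≈0.4275 > 0.04045 → ((0.4275+0.055)/1.055)^2.4 ≈ 0.15293
  L1 = 0.2126×0.02029 + 0.7152×0.46208 + 0.0722×0.15293 ≈ 0.34583
Color 2 (70,231,56):
  R=70: 70/255≈0.2745 > 0.04045 → ((0.2745+0.055)/1.055)^2.4 ≈ 0.06125
  G=231: 231/255≈0.9059 > 0.04045 → ((0.9059+0.055)/1.055)^2.4 ≈ 0.79910
  B=56: 56/255≈0.2196 > 0.04045 → ((0.2196+0.055)/1.055)^2.4 ≈ 0.03955
  L2 = 0.2126×0.06125 + 0.7152×0.79910 + 0.0722×0.03955 ≈ 0.58739
Lighter = 0.58739, Darker = 0.34583
Ratio = (L_lighter + 0.05) / (L_darker + 0.05)
Ratio = (0.58739 + 0.05) / (0.34583 + 0.05) = 0.63739 / 0.39583 ≈ 1.6103
Ratio ≈ 1.61:1


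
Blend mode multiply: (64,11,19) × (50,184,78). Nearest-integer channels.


Multiply: C = A×B/255, rounded to nearest integer
R: 64×50/255 = 3200/255 ≈ 12.549 → 13
G: 11×184/255 = 2024/255 ≈ 7.937 → 8
B: 19×78/255 = 1482/255 ≈ 5.812 → 6
= RGB(13, 8, 6)


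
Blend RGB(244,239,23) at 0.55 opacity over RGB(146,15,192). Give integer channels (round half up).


C = α×F + (1-α)×B, with 1-α = 0.45
R: 0.55×244 + 0.45×146 = 134.20 + 65.70 = 199.90 → 200
G: 0.55×239 + 0.45×15 = 131.45 + 6.75 = 138.20 → 138
B: 0.55×23 + 0.45×192 = 12.65 + 86.40 = 99.05 → 99
= RGB(200, 138, 99)


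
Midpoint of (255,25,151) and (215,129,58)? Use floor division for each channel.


Midpoint: each channel = ⌊(C₁+C₂)/2⌋
R: ⌊(255+215)/2⌋ = 235
G: ⌊(25+129)/2⌋ = 77
B: ⌊(151+58)/2⌋ = 104
= RGB(235, 77, 104)


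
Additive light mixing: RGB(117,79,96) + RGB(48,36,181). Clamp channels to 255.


Additive: each channel = min(255, C₁+C₂)
R: 117+48 = 165 → 165
G: 79+36 = 115 → 115
B: 96+181 = 277 → 255
= RGB(165, 115, 255)


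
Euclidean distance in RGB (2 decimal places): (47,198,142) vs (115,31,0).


d = √[(R₁-R₂)² + (G₁-G₂)² + (B₁-B₂)²]
d = √[(47-115)² + (198-31)² + (142-0)²]
d = √[4624 + 27889 + 20164]
d = √52677
d ≈ 229.51


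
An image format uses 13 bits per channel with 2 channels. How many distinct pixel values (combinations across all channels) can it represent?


Total bits = 13 bits/channel × 2 channels = 26 bits
Distinct pixel values = 2^26
= 67,108,864 pixel values


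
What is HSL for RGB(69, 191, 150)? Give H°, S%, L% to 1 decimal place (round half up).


Normalize: R'=69/255≈0.2706, G'=191/255≈0.7490, B'=150/255≈0.5882
Max=191/255, Min=69/255, Δ=Max-Min=122/255
L = (Max+Min)/2 = (191+69)/510 = 260/510 = 0.50980… → L = 51.0%
L > 0.5 → S = Δ/(2-Max-Min) = 122/(510-191-69) = 122/250 = 0.488 → S = 48.8%
(the 1/255 factors cancel in S and H, so raw channel differences can be used)
Max is G' → H = 60 × ((B-R)/Δ + 2) = 60 × ((150-69)/122 + 2)
  81/122 + 2 = 0.6639… + 2 = 2.6639…
  H = 60 × 2.6639… = 159.836…° → H = 159.8°
= HSL(159.8°, 48.8%, 51.0%)


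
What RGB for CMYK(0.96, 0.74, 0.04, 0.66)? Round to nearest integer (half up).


R = 255 × (1-C) × (1-K) = 255 × 0.04 × 0.34 = 3.468 → 3
G = 255 × (1-M) × (1-K) = 255 × 0.26 × 0.34 = 22.542 → 23
B = 255 × (1-Y) × (1-K) = 255 × 0.96 × 0.34 = 83.232 → 83
= RGB(3, 23, 83)


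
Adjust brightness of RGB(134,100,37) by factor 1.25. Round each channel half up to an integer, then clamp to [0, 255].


Multiply each channel by 1.25, round half up, clamp to [0, 255]
R: 134×1.25 = 167.5 → round → 168
G: 100×1.25 = 125
B: 37×1.25 = 46.25 → round → 46
= RGB(168, 125, 46)


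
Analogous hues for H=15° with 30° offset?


Base hue: 15°
Left analog: (15 - 30) mod 360 = 345°
Right analog: (15 + 30) mod 360 = 45°
Analogous hues = 345° and 45°


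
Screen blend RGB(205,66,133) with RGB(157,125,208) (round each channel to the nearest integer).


Screen: C = 255 - (255-A)×(255-B)/255, rounded to nearest integer
R: 255 - (255-205)×(255-157)/255 = 255 - 4900/255 ≈ 255 - 19.216 = 235.784 → 236
G: 255 - (255-66)×(255-125)/255 = 255 - 24570/255 ≈ 255 - 96.353 = 158.647 → 159
B: 255 - (255-133)×(255-208)/255 = 255 - 5734/255 ≈ 255 - 22.486 = 232.514 → 233
= RGB(236, 159, 233)


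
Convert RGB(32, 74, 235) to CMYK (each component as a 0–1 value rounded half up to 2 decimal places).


R'=32/255≈0.1255, G'=74/255≈0.2902, B'=235/255≈0.9216
K = 1 - max(R',G',B') = 1 - 235/255 = 20/255 = 0.07843… → 0.08
(1-R'-K)/(1-K) simplifies to (max-R)/max with max = 235:
C = (235-32)/235 = 203/235 = 0.86382… → 0.86
M = (235-74)/235 = 161/235 = 0.68510… → 0.69
Y = (235-235)/235 = 0/235 = 0 → 0.00
= CMYK(0.86, 0.69, 0.00, 0.08)


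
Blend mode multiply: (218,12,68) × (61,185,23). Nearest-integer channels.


Multiply: C = A×B/255, rounded to nearest integer
R: 218×61/255 = 13298/255 ≈ 52.149 → 52
G: 12×185/255 = 2220/255 ≈ 8.706 → 9
B: 68×23/255 = 1564/255 ≈ 6.133 → 6
= RGB(52, 9, 6)


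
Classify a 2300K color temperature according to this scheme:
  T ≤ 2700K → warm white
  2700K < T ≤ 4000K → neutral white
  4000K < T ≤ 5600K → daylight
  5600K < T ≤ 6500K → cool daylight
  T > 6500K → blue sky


Temperature: 2300K
2300K ≤ 2700K → warm white
Classification: warm white


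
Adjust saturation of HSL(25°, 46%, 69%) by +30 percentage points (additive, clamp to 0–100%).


Original S = 46%
Adjustment = +30 percentage points
New S = 46 + (30) = 76
Clamp to [0, 100] → 76
= HSL(25°, 76%, 69%)


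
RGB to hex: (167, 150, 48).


R = 167 → A7 (hex)
G = 150 → 96 (hex)
B = 48 → 30 (hex)
Hex = #A79630


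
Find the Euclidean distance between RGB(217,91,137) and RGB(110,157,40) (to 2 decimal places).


d = √[(R₁-R₂)² + (G₁-G₂)² + (B₁-B₂)²]
d = √[(217-110)² + (91-157)² + (137-40)²]
d = √[11449 + 4356 + 9409]
d = √25214
d ≈ 158.79


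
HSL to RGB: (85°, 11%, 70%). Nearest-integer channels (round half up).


H=85°, S=0.11, L=0.70
C = (1-|2L-1|)×S = (1-|0.40|)×0.11 = 0.066
H' = H/60 = 85/60 ≈ 1.4167; X = C×(1-|H' mod 2 - 1|) = 0.0385
m = L - C/2 = 0.70 - 0.033 = 0.667
Sector ⌊H'⌋ = 1 → (R',G',B') = (0.0385, 0.066, 0.0)
RGB = ((R'+m)×255, (G'+m)×255, (B'+m)×255) = (179.9025, 186.915, 170.085)
Round half up → RGB(180, 187, 170)


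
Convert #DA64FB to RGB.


DA → 218 (R)
64 → 100 (G)
FB → 251 (B)
= RGB(218, 100, 251)


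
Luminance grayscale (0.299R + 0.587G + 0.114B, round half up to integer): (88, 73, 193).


Gray = 0.299×R + 0.587×G + 0.114×B
Gray = 0.299×88 + 0.587×73 + 0.114×193
Gray = 26.312 + 42.851 + 22.002
Gray = 91.165 → round half up → 91
Gray = 91


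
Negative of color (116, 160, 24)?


Invert: (255-R, 255-G, 255-B)
R: 255-116 = 139
G: 255-160 = 95
B: 255-24 = 231
= RGB(139, 95, 231)


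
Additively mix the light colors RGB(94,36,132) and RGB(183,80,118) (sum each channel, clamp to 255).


Additive: each channel = min(255, C₁+C₂)
R: 94+183 = 277 → 255
G: 36+80 = 116 → 116
B: 132+118 = 250 → 250
= RGB(255, 116, 250)


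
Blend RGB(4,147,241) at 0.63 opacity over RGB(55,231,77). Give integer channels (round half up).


C = α×F + (1-α)×B, with 1-α = 0.37
R: 0.63×4 + 0.37×55 = 2.52 + 20.35 = 22.87 → 23
G: 0.63×147 + 0.37×231 = 92.61 + 85.47 = 178.08 → 178
B: 0.63×241 + 0.37×77 = 151.83 + 28.49 = 180.32 → 180
= RGB(23, 178, 180)


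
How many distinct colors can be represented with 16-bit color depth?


Colors = 2^bits = 2^16
= 65,536 colors


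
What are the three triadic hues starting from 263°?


Triadic: equally spaced at 120° intervals
H1 = 263°
H2 = (263 + 120) mod 360 = 23°
H3 = (263 + 240) mod 360 = 143°
Triadic = 263°, 23°, 143°


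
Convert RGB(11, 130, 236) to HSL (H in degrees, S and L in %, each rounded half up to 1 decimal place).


Normalize: R'=11/255≈0.0431, G'=130/255≈0.5098, B'=236/255≈0.9255
Max=236/255, Min=11/255, Δ=Max-Min=225/255
L = (Max+Min)/2 = (236+11)/510 = 247/510 = 0.48431… → L = 48.4%
L ≤ 0.5 → S = Δ/(Max+Min) = 225/(236+11) = 225/247 = 0.91093… → S = 91.1%
(the 1/255 factors cancel in S and H, so raw channel differences can be used)
Max is B' → H = 60 × ((R-G)/Δ + 4) = 60 × ((11-130)/225 + 4)
  -119/225 + 4 = -0.5288… + 4 = 3.4711…
  H = 60 × 3.4711… = 208.266…° → H = 208.3°
= HSL(208.3°, 91.1%, 48.4%)


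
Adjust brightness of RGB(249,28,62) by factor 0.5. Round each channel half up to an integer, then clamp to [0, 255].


Multiply each channel by 0.5, round half up, clamp to [0, 255]
R: 249×0.5 = 124.5 → round → 125
G: 28×0.5 = 14
B: 62×0.5 = 31
= RGB(125, 14, 31)


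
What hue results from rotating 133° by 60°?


New hue = (H + rotation) mod 360
New hue = (133 + 60) mod 360
= 193 mod 360
= 193°


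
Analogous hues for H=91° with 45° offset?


Base hue: 91°
Left analog: (91 - 45) mod 360 = 46°
Right analog: (91 + 45) mod 360 = 136°
Analogous hues = 46° and 136°


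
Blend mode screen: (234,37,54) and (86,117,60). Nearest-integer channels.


Screen: C = 255 - (255-A)×(255-B)/255, rounded to nearest integer
R: 255 - (255-234)×(255-86)/255 = 255 - 3549/255 ≈ 255 - 13.918 = 241.082 → 241
G: 255 - (255-37)×(255-117)/255 = 255 - 30084/255 ≈ 255 - 117.976 = 137.024 → 137
B: 255 - (255-54)×(255-60)/255 = 255 - 39195/255 ≈ 255 - 153.706 = 101.294 → 101
= RGB(241, 137, 101)


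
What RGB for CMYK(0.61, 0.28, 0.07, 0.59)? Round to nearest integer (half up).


R = 255 × (1-C) × (1-K) = 255 × 0.39 × 0.41 = 40.7745 → 41
G = 255 × (1-M) × (1-K) = 255 × 0.72 × 0.41 = 75.276 → 75
B = 255 × (1-Y) × (1-K) = 255 × 0.93 × 0.41 = 97.2315 → 97
= RGB(41, 75, 97)


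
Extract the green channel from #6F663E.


Color: #6F663E
R = 6F = 111
G = 66 = 102
B = 3E = 62
Green = 102


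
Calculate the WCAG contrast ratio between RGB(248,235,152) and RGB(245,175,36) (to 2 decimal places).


Linearize each sRGB channel c=v/255: c/12.92 if c ≤ 0.04045 else ((c+0.055)/1.055)^2.4
L = 0.2126×R_lin + 0.7152×G_lin + 0.0722×B_lin
Color 1 (248,235,152):
  R=248: 248/255≈0.9725 > 0.04045 → ((0.9725+0.055)/1.055)^2.4 ≈ 0.93869
  G=235: 235/255≈0.9216 > 0.04045 → ((0.9216+0.055)/1.055)^2.4 ≈ 0.83077
  B=152: 152/255≈0.5961 > 0.04045 → ((0.5961+0.055)/1.055)^2.4 ≈ 0.31399
  L1 = 0.2126×0.93869 + 0.7152×0.83077 + 0.0722×0.31399 ≈ 0.81640
Color 2 (245,175,36):
  R=245: 245/255≈0.9608 > 0.04045 → ((0.9608+0.055)/1.055)^2.4 ≈ 0.91310
  G=175: 175/255≈0.6863 > 0.04045 → ((0.6863+0.055)/1.055)^2.4 ≈ 0.42869
  B=36: 36/255≈0.1412 > 0.04045 → ((0.1412+0.055)/1.055)^2.4 ≈ 0.01764
  L2 = 0.2126×0.91310 + 0.7152×0.42869 + 0.0722×0.01764 ≈ 0.50200
Lighter = 0.81640, Darker = 0.50200
Ratio = (L_lighter + 0.05) / (L_darker + 0.05)
Ratio = (0.81640 + 0.05) / (0.50200 + 0.05) = 0.86640 / 0.55200 ≈ 1.5696
Ratio ≈ 1.57:1
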